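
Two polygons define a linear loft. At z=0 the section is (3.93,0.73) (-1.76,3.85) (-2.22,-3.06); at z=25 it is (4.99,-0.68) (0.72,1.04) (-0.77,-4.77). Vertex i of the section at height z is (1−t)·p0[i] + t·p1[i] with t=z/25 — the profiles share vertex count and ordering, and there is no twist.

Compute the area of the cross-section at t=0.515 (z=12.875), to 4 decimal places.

Area at t=0.515: 16.9158

Cross-section at t=0.515: each vertex is (1-t)·p0[i] + t·p1[i].
  v1: (1-0.515)·(3.93,0.73) + 0.515·(4.99,-0.68) = (4.4759,0.0038)
  v2: (1-0.515)·(-1.76,3.85) + 0.515·(0.72,1.04) = (-0.4828,2.4028)
  v3: (1-0.515)·(-2.22,-3.06) + 0.515·(-0.77,-4.77) = (-1.4732,-3.9406)
Shoelace sum Σ(x_i·y_{i+1} − x_{i+1}·y_i):
  i=1: 4.4759·2.4028 − -0.4828·0.0038 = +10.7568 (running +10.7568)
  i=2: -0.4828·-3.9406 − -1.4732·2.4028 = +5.4425 (running +16.1993)
  i=3: -1.4732·0.0038 − 4.4759·-3.9406 = +17.6323 (running +33.8316)
Area = |Σ|/2 = |33.8316|/2 = 16.9158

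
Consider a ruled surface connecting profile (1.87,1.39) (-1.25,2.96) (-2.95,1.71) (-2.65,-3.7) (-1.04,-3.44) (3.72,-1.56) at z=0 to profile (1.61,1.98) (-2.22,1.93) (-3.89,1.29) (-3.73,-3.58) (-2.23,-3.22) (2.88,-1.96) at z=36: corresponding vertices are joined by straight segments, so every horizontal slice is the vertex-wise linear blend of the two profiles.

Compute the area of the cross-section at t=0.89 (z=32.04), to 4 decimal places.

Area at t=0.89: 28.7050

Cross-section at t=0.89: each vertex is (1-t)·p0[i] + t·p1[i].
  v1: (1-0.89)·(1.87,1.39) + 0.89·(1.61,1.98) = (1.6386,1.9151)
  v2: (1-0.89)·(-1.25,2.96) + 0.89·(-2.22,1.93) = (-2.1133,2.0433)
  v3: (1-0.89)·(-2.95,1.71) + 0.89·(-3.89,1.29) = (-3.7866,1.3362)
  v4: (1-0.89)·(-2.65,-3.7) + 0.89·(-3.73,-3.58) = (-3.6112,-3.5932)
  v5: (1-0.89)·(-1.04,-3.44) + 0.89·(-2.23,-3.22) = (-2.0991,-3.2442)
  v6: (1-0.89)·(3.72,-1.56) + 0.89·(2.88,-1.96) = (2.9724,-1.9160)
Shoelace sum Σ(x_i·y_{i+1} − x_{i+1}·y_i):
  i=1: 1.6386·2.0433 − -2.1133·1.9151 = +7.3953 (running +7.3953)
  i=2: -2.1133·1.3362 − -3.7866·2.0433 = +4.9134 (running +12.3087)
  i=3: -3.7866·-3.5932 − -3.6112·1.3362 = +18.4313 (running +30.7400)
  i=4: -3.6112·-3.2442 − -2.0991·-3.5932 = +4.1730 (running +34.9130)
  i=5: -2.0991·-1.9160 − 2.9724·-3.2442 = +13.6649 (running +48.5779)
  i=6: 2.9724·1.9151 − 1.6386·-1.9160 = +8.8320 (running +57.4099)
Area = |Σ|/2 = |57.4099|/2 = 28.7050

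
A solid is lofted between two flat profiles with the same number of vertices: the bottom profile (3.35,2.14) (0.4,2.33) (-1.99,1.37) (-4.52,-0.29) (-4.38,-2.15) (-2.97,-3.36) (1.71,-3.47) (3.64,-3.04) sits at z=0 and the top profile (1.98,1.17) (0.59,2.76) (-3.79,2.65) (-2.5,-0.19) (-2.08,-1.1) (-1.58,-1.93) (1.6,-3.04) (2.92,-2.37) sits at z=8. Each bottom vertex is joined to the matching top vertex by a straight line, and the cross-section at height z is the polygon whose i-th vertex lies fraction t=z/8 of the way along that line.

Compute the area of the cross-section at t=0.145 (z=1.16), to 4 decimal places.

Cross-section at t=0.145: each vertex is (1-t)·p0[i] + t·p1[i].
  v1: (1-0.145)·(3.35,2.14) + 0.145·(1.98,1.17) = (3.1514,1.9994)
  v2: (1-0.145)·(0.4,2.33) + 0.145·(0.59,2.76) = (0.4275,2.3923)
  v3: (1-0.145)·(-1.99,1.37) + 0.145·(-3.79,2.65) = (-2.2510,1.5556)
  v4: (1-0.145)·(-4.52,-0.29) + 0.145·(-2.5,-0.19) = (-4.2271,-0.2755)
  v5: (1-0.145)·(-4.38,-2.15) + 0.145·(-2.08,-1.1) = (-4.0465,-1.9977)
  v6: (1-0.145)·(-2.97,-3.36) + 0.145·(-1.58,-1.93) = (-2.7685,-3.1526)
  v7: (1-0.145)·(1.71,-3.47) + 0.145·(1.6,-3.04) = (1.6940,-3.4076)
  v8: (1-0.145)·(3.64,-3.04) + 0.145·(2.92,-2.37) = (3.5356,-2.9428)
Shoelace sum Σ(x_i·y_{i+1} − x_{i+1}·y_i):
  i=1: 3.1514·2.3923 − 0.4275·1.9994 = +6.6843 (running +6.6843)
  i=2: 0.4275·1.5556 − -2.2510·2.3923 = +6.0503 (running +12.7346)
  i=3: -2.2510·-0.2755 − -4.2271·1.5556 = +7.1958 (running +19.9304)
  i=4: -4.2271·-1.9977 − -4.0465·-0.2755 = +7.3299 (running +27.2603)
  i=5: -4.0465·-3.1526 − -2.7685·-1.9977 = +7.2265 (running +34.4868)
  i=6: -2.7685·-3.4076 − 1.6940·-3.1526 = +14.7747 (running +49.2615)
  i=7: 1.6940·-2.9428 − 3.5356·-3.4076 = +7.0628 (running +56.3242)
  i=8: 3.5356·1.9994 − 3.1514·-2.9428 = +16.3429 (running +72.6671)
Area = |Σ|/2 = |72.6671|/2 = 36.3335

Area at t=0.145: 36.3335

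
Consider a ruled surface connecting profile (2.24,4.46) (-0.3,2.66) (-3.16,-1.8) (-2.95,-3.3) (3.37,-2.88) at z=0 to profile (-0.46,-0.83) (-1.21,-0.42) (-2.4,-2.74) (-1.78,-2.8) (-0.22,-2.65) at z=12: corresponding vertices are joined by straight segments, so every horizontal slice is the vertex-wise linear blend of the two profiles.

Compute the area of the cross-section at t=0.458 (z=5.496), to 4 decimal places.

Area at t=0.458: 14.6872

Cross-section at t=0.458: each vertex is (1-t)·p0[i] + t·p1[i].
  v1: (1-0.458)·(2.24,4.46) + 0.458·(-0.46,-0.83) = (1.0034,2.0372)
  v2: (1-0.458)·(-0.3,2.66) + 0.458·(-1.21,-0.42) = (-0.7168,1.2494)
  v3: (1-0.458)·(-3.16,-1.8) + 0.458·(-2.4,-2.74) = (-2.8119,-2.2305)
  v4: (1-0.458)·(-2.95,-3.3) + 0.458·(-1.78,-2.8) = (-2.4141,-3.0710)
  v5: (1-0.458)·(3.37,-2.88) + 0.458·(-0.22,-2.65) = (1.7258,-2.7747)
Shoelace sum Σ(x_i·y_{i+1} − x_{i+1}·y_i):
  i=1: 1.0034·1.2494 − -0.7168·2.0372 = +2.7138 (running +2.7138)
  i=2: -0.7168·-2.2305 − -2.8119·1.2494 = +5.1119 (running +7.8257)
  i=3: -2.8119·-3.0710 − -2.4141·-2.2305 = +3.2506 (running +11.0763)
  i=4: -2.4141·-2.7747 − 1.7258·-3.0710 = +11.9983 (running +23.0746)
  i=5: 1.7258·2.0372 − 1.0034·-2.7747 = +6.2998 (running +29.3744)
Area = |Σ|/2 = |29.3744|/2 = 14.6872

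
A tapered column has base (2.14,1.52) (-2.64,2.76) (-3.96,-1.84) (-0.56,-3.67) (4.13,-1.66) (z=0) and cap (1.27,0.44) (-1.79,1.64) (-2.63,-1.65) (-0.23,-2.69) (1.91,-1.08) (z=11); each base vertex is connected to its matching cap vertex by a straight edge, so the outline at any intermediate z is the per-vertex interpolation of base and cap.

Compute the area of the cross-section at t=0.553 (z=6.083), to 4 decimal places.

Area at t=0.553: 20.0681

Cross-section at t=0.553: each vertex is (1-t)·p0[i] + t·p1[i].
  v1: (1-0.553)·(2.14,1.52) + 0.553·(1.27,0.44) = (1.6589,0.9228)
  v2: (1-0.553)·(-2.64,2.76) + 0.553·(-1.79,1.64) = (-2.1700,2.1406)
  v3: (1-0.553)·(-3.96,-1.84) + 0.553·(-2.63,-1.65) = (-3.2245,-1.7349)
  v4: (1-0.553)·(-0.56,-3.67) + 0.553·(-0.23,-2.69) = (-0.3775,-3.1281)
  v5: (1-0.553)·(4.13,-1.66) + 0.553·(1.91,-1.08) = (2.9023,-1.3393)
Shoelace sum Σ(x_i·y_{i+1} − x_{i+1}·y_i):
  i=1: 1.6589·2.1406 − -2.1700·0.9228 = +5.5534 (running +5.5534)
  i=2: -2.1700·-1.7349 − -3.2245·2.1406 = +10.6672 (running +16.2207)
  i=3: -3.2245·-3.1281 − -0.3775·-1.7349 = +9.4315 (running +25.6522)
  i=4: -0.3775·-1.3393 − 2.9023·-3.1281 = +9.5843 (running +35.2364)
  i=5: 2.9023·0.9228 − 1.6589·-1.3393 = +4.8998 (running +40.1363)
Area = |Σ|/2 = |40.1363|/2 = 20.0681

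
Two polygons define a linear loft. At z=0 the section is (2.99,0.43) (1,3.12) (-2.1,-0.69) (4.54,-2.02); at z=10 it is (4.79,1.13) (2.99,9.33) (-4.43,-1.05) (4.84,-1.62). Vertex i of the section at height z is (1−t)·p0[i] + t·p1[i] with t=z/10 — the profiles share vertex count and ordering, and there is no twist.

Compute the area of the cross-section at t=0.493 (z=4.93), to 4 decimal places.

Area at t=0.493: 30.7429

Cross-section at t=0.493: each vertex is (1-t)·p0[i] + t·p1[i].
  v1: (1-0.493)·(2.99,0.43) + 0.493·(4.79,1.13) = (3.8774,0.7751)
  v2: (1-0.493)·(1,3.12) + 0.493·(2.99,9.33) = (1.9811,6.1815)
  v3: (1-0.493)·(-2.1,-0.69) + 0.493·(-4.43,-1.05) = (-3.2487,-0.8675)
  v4: (1-0.493)·(4.54,-2.02) + 0.493·(4.84,-1.62) = (4.6879,-1.8228)
Shoelace sum Σ(x_i·y_{i+1} − x_{i+1}·y_i):
  i=1: 3.8774·6.1815 − 1.9811·0.7751 = +22.4327 (running +22.4327)
  i=2: 1.9811·-0.8675 − -3.2487·6.1815 = +18.3633 (running +40.7961)
  i=3: -3.2487·-1.8228 − 4.6879·-0.8675 = +9.9884 (running +50.7844)
  i=4: 4.6879·0.7751 − 3.8774·-1.8228 = +10.7013 (running +61.4858)
Area = |Σ|/2 = |61.4858|/2 = 30.7429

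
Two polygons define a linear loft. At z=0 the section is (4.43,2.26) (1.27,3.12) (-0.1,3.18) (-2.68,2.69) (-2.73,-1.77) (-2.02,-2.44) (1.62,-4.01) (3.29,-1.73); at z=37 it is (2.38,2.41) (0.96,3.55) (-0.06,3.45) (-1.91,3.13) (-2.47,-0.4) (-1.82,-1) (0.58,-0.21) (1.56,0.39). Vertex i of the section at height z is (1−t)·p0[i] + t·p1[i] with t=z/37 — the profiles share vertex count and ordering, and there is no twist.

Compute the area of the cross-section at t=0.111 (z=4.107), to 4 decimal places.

Cross-section at t=0.111: each vertex is (1-t)·p0[i] + t·p1[i].
  v1: (1-0.111)·(4.43,2.26) + 0.111·(2.38,2.41) = (4.2024,2.2767)
  v2: (1-0.111)·(1.27,3.12) + 0.111·(0.96,3.55) = (1.2356,3.1677)
  v3: (1-0.111)·(-0.1,3.18) + 0.111·(-0.06,3.45) = (-0.0956,3.2100)
  v4: (1-0.111)·(-2.68,2.69) + 0.111·(-1.91,3.13) = (-2.5945,2.7388)
  v5: (1-0.111)·(-2.73,-1.77) + 0.111·(-2.47,-0.4) = (-2.7011,-1.6179)
  v6: (1-0.111)·(-2.02,-2.44) + 0.111·(-1.82,-1) = (-1.9978,-2.2802)
  v7: (1-0.111)·(1.62,-4.01) + 0.111·(0.58,-0.21) = (1.5046,-3.5882)
  v8: (1-0.111)·(3.29,-1.73) + 0.111·(1.56,0.39) = (3.0980,-1.4947)
Shoelace sum Σ(x_i·y_{i+1} − x_{i+1}·y_i):
  i=1: 4.2024·3.1677 − 1.2356·2.2767 = +10.4992 (running +10.4992)
  i=2: 1.2356·3.2100 − -0.0956·3.1677 = +4.2689 (running +14.7681)
  i=3: -0.0956·2.7388 − -2.5945·3.2100 = +8.0666 (running +22.8348)
  i=4: -2.5945·-1.6179 − -2.7011·2.7388 = +11.5958 (running +34.4305)
  i=5: -2.7011·-2.2802 − -1.9978·-1.6179 = +2.9267 (running +37.3573)
  i=6: -1.9978·-3.5882 − 1.5046·-2.2802 = +10.5991 (running +47.9564)
  i=7: 1.5046·-1.4947 − 3.0980·-3.5882 = +8.8673 (running +56.8237)
  i=8: 3.0980·2.2767 − 4.2024·-1.4947 = +13.3343 (running +70.1580)
Area = |Σ|/2 = |70.1580|/2 = 35.0790

Area at t=0.111: 35.0790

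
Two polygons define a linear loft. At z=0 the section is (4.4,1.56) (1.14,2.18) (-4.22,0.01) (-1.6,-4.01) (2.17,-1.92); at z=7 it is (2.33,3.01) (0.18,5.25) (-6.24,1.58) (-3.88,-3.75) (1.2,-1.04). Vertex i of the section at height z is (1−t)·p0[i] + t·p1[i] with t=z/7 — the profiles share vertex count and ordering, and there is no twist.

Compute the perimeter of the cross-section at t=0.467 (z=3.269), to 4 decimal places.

Perimeter at t=0.467: 23.9582

Cross-section at t=0.467: each vertex is (1-t)·p0[i] + t·p1[i].
  v1: (1-0.467)·(4.4,1.56) + 0.467·(2.33,3.01) = (3.4333,2.2371)
  v2: (1-0.467)·(1.14,2.18) + 0.467·(0.18,5.25) = (0.6917,3.6137)
  v3: (1-0.467)·(-4.22,0.01) + 0.467·(-6.24,1.58) = (-5.1633,0.7432)
  v4: (1-0.467)·(-1.6,-4.01) + 0.467·(-3.88,-3.75) = (-2.6648,-3.8886)
  v5: (1-0.467)·(2.17,-1.92) + 0.467·(1.2,-1.04) = (1.7170,-1.5090)
Perimeter = Σ |v_{i+1} − v_i|:
  edge 1→2: √(-2.7416² + 1.3765²) = 3.0678 (running 3.0678)
  edge 2→3: √(-5.8550² + -2.8705²) = 6.5208 (running 9.5886)
  edge 3→4: √(2.4986² + -4.6318²) = 5.2627 (running 14.8513)
  edge 4→5: √(4.3818² + 2.3795²) = 4.9862 (running 19.8375)
  edge 5→1: √(1.7163² + 3.7462²) = 4.1206 (running 23.9582)
Perimeter = 23.9582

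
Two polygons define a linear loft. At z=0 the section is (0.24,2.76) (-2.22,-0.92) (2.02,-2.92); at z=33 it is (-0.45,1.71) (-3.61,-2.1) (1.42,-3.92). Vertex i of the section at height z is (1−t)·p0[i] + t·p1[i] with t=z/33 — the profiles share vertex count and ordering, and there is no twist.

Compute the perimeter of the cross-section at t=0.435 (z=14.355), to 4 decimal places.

Perimeter at t=0.435: 15.5617

Cross-section at t=0.435: each vertex is (1-t)·p0[i] + t·p1[i].
  v1: (1-0.435)·(0.24,2.76) + 0.435·(-0.45,1.71) = (-0.0602,2.3032)
  v2: (1-0.435)·(-2.22,-0.92) + 0.435·(-3.61,-2.1) = (-2.8247,-1.4333)
  v3: (1-0.435)·(2.02,-2.92) + 0.435·(1.42,-3.92) = (1.7590,-3.3550)
Perimeter = Σ |v_{i+1} − v_i|:
  edge 1→2: √(-2.7645² + -3.7365²) = 4.6480 (running 4.6480)
  edge 2→3: √(4.5837² + -1.9217²) = 4.9702 (running 9.6182)
  edge 3→1: √(-1.8192² + 5.6582²) = 5.9435 (running 15.5617)
Perimeter = 15.5617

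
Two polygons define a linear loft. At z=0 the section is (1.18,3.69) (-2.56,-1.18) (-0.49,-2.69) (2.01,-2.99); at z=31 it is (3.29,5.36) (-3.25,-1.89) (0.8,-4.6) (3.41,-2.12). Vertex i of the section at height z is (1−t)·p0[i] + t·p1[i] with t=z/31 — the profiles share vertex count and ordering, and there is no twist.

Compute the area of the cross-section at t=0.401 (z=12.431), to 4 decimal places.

Area at t=0.401: 22.3094

Cross-section at t=0.401: each vertex is (1-t)·p0[i] + t·p1[i].
  v1: (1-0.401)·(1.18,3.69) + 0.401·(3.29,5.36) = (2.0261,4.3597)
  v2: (1-0.401)·(-2.56,-1.18) + 0.401·(-3.25,-1.89) = (-2.8367,-1.4647)
  v3: (1-0.401)·(-0.49,-2.69) + 0.401·(0.8,-4.6) = (0.0273,-3.4559)
  v4: (1-0.401)·(2.01,-2.99) + 0.401·(3.41,-2.12) = (2.5714,-2.6411)
Shoelace sum Σ(x_i·y_{i+1} − x_{i+1}·y_i):
  i=1: 2.0261·-1.4647 − -2.8367·4.3597 = +9.3994 (running +9.3994)
  i=2: -2.8367·-3.4559 − 0.0273·-1.4647 = +9.8433 (running +19.2427)
  i=3: 0.0273·-2.6411 − 2.5714·-3.4559 = +8.8145 (running +28.0571)
  i=4: 2.5714·4.3597 − 2.0261·-2.6411 = +16.5617 (running +44.6188)
Area = |Σ|/2 = |44.6188|/2 = 22.3094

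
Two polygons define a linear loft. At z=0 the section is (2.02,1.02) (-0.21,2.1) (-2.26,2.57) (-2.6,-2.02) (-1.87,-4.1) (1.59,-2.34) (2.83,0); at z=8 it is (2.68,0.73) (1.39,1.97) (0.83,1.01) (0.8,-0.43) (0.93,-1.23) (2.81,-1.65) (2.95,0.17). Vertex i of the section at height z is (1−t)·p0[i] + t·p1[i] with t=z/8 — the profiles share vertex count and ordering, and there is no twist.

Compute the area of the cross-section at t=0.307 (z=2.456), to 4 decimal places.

Area at t=0.307: 16.7808

Cross-section at t=0.307: each vertex is (1-t)·p0[i] + t·p1[i].
  v1: (1-0.307)·(2.02,1.02) + 0.307·(2.68,0.73) = (2.2226,0.9310)
  v2: (1-0.307)·(-0.21,2.1) + 0.307·(1.39,1.97) = (0.2812,2.0601)
  v3: (1-0.307)·(-2.26,2.57) + 0.307·(0.83,1.01) = (-1.3114,2.0911)
  v4: (1-0.307)·(-2.6,-2.02) + 0.307·(0.8,-0.43) = (-1.5562,-1.5319)
  v5: (1-0.307)·(-1.87,-4.1) + 0.307·(0.93,-1.23) = (-1.0104,-3.2189)
  v6: (1-0.307)·(1.59,-2.34) + 0.307·(2.81,-1.65) = (1.9645,-2.1282)
  v7: (1-0.307)·(2.83,0) + 0.307·(2.95,0.17) = (2.8668,0.0522)
Shoelace sum Σ(x_i·y_{i+1} − x_{i+1}·y_i):
  i=1: 2.2226·2.0601 − 0.2812·0.9310 = +4.3170 (running +4.3170)
  i=2: 0.2812·2.0911 − -1.3114·2.0601 = +3.2896 (running +7.6066)
  i=3: -1.3114·-1.5319 − -1.5562·2.0911 = +5.2630 (running +12.8695)
  i=4: -1.5562·-3.2189 − -1.0104·-1.5319 = +3.4615 (running +16.3310)
  i=5: -1.0104·-2.1282 − 1.9645·-3.2189 = +8.4740 (running +24.8050)
  i=6: 1.9645·0.0522 − 2.8668·-2.1282 = +6.2037 (running +31.0086)
  i=7: 2.8668·0.9310 − 2.2226·0.0522 = +2.5529 (running +33.5616)
Area = |Σ|/2 = |33.5616|/2 = 16.7808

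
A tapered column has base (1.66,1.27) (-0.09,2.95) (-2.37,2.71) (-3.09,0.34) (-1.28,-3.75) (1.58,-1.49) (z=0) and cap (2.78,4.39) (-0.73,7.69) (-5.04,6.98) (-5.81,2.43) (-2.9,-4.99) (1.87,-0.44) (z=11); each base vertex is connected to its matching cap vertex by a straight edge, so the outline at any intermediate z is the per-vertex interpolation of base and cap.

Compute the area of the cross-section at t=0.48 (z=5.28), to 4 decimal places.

Area at t=0.48: 42.0380

Cross-section at t=0.48: each vertex is (1-t)·p0[i] + t·p1[i].
  v1: (1-0.48)·(1.66,1.27) + 0.48·(2.78,4.39) = (2.1976,2.7676)
  v2: (1-0.48)·(-0.09,2.95) + 0.48·(-0.73,7.69) = (-0.3972,5.2252)
  v3: (1-0.48)·(-2.37,2.71) + 0.48·(-5.04,6.98) = (-3.6516,4.7596)
  v4: (1-0.48)·(-3.09,0.34) + 0.48·(-5.81,2.43) = (-4.3956,1.3432)
  v5: (1-0.48)·(-1.28,-3.75) + 0.48·(-2.9,-4.99) = (-2.0576,-4.3452)
  v6: (1-0.48)·(1.58,-1.49) + 0.48·(1.87,-0.44) = (1.7192,-0.9860)
Shoelace sum Σ(x_i·y_{i+1} − x_{i+1}·y_i):
  i=1: 2.1976·5.2252 − -0.3972·2.7676 = +12.5822 (running +12.5822)
  i=2: -0.3972·4.7596 − -3.6516·5.2252 = +17.1898 (running +29.7720)
  i=3: -3.6516·1.3432 − -4.3956·4.7596 = +16.0165 (running +45.7885)
  i=4: -4.3956·-4.3452 − -2.0576·1.3432 = +21.8635 (running +67.6520)
  i=5: -2.0576·-0.9860 − 1.7192·-4.3452 = +9.4991 (running +77.1511)
  i=6: 1.7192·2.7676 − 2.1976·-0.9860 = +6.9249 (running +84.0760)
Area = |Σ|/2 = |84.0760|/2 = 42.0380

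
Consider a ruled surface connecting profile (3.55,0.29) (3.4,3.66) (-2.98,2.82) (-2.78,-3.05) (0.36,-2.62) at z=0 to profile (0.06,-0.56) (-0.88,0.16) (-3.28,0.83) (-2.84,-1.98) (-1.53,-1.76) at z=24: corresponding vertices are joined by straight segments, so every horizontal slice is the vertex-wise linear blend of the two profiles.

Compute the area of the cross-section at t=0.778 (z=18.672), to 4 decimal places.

Area at t=0.778: 9.8611

Cross-section at t=0.778: each vertex is (1-t)·p0[i] + t·p1[i].
  v1: (1-0.778)·(3.55,0.29) + 0.778·(0.06,-0.56) = (0.8348,-0.3713)
  v2: (1-0.778)·(3.4,3.66) + 0.778·(-0.88,0.16) = (0.0702,0.9370)
  v3: (1-0.778)·(-2.98,2.82) + 0.778·(-3.28,0.83) = (-3.2134,1.2718)
  v4: (1-0.778)·(-2.78,-3.05) + 0.778·(-2.84,-1.98) = (-2.8267,-2.2175)
  v5: (1-0.778)·(0.36,-2.62) + 0.778·(-1.53,-1.76) = (-1.1104,-1.9509)
Shoelace sum Σ(x_i·y_{i+1} − x_{i+1}·y_i):
  i=1: 0.8348·0.9370 − 0.0702·-0.3713 = +0.8082 (running +0.8082)
  i=2: 0.0702·1.2718 − -3.2134·0.9370 = +3.1002 (running +3.9084)
  i=3: -3.2134·-2.2175 − -2.8267·1.2718 = +10.7208 (running +14.6292)
  i=4: -2.8267·-1.9509 − -1.1104·-2.2175 = +3.0522 (running +17.6814)
  i=5: -1.1104·-0.3713 − 0.8348·-1.9509 = +2.0409 (running +19.7223)
Area = |Σ|/2 = |19.7223|/2 = 9.8611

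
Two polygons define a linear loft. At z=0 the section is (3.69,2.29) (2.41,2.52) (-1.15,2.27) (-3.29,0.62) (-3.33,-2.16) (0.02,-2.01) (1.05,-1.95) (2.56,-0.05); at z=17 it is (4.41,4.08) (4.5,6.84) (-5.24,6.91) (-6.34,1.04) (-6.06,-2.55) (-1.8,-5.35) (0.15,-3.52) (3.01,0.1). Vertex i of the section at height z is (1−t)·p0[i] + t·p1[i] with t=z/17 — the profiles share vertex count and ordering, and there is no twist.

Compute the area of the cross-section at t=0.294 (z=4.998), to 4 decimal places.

Area at t=0.294: 40.5589

Cross-section at t=0.294: each vertex is (1-t)·p0[i] + t·p1[i].
  v1: (1-0.294)·(3.69,2.29) + 0.294·(4.41,4.08) = (3.9017,2.8163)
  v2: (1-0.294)·(2.41,2.52) + 0.294·(4.5,6.84) = (3.0245,3.7901)
  v3: (1-0.294)·(-1.15,2.27) + 0.294·(-5.24,6.91) = (-2.3525,3.6342)
  v4: (1-0.294)·(-3.29,0.62) + 0.294·(-6.34,1.04) = (-4.1867,0.7435)
  v5: (1-0.294)·(-3.33,-2.16) + 0.294·(-6.06,-2.55) = (-4.1326,-2.2747)
  v6: (1-0.294)·(0.02,-2.01) + 0.294·(-1.8,-5.35) = (-0.5151,-2.9920)
  v7: (1-0.294)·(1.05,-1.95) + 0.294·(0.15,-3.52) = (0.7854,-2.4116)
  v8: (1-0.294)·(2.56,-0.05) + 0.294·(3.01,0.1) = (2.6923,-0.0059)
Shoelace sum Σ(x_i·y_{i+1} − x_{i+1}·y_i):
  i=1: 3.9017·3.7901 − 3.0245·2.8163 = +6.2700 (running +6.2700)
  i=2: 3.0245·3.6342 − -2.3525·3.7901 = +19.9074 (running +26.1774)
  i=3: -2.3525·0.7435 − -4.1867·3.6342 = +13.4661 (running +39.6435)
  i=4: -4.1867·-2.2747 − -4.1326·0.7435 = +12.5958 (running +52.2394)
  i=5: -4.1326·-2.9920 − -0.5151·-2.2747 = +11.1930 (running +63.4324)
  i=6: -0.5151·-2.4116 − 0.7854·-2.9920 = +3.5920 (running +67.0244)
  i=7: 0.7854·-0.0059 − 2.6923·-2.4116 = +6.4881 (running +73.5125)
  i=8: 2.6923·2.8163 − 3.9017·-0.0059 = +7.6052 (running +81.1177)
Area = |Σ|/2 = |81.1177|/2 = 40.5589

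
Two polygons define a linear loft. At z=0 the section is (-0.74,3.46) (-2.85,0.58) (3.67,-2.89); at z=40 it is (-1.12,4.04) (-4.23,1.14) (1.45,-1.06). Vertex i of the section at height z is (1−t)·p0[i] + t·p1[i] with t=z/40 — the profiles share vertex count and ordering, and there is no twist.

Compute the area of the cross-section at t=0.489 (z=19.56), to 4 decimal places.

Area at t=0.489: 12.5294

Cross-section at t=0.489: each vertex is (1-t)·p0[i] + t·p1[i].
  v1: (1-0.489)·(-0.74,3.46) + 0.489·(-1.12,4.04) = (-0.9258,3.7436)
  v2: (1-0.489)·(-2.85,0.58) + 0.489·(-4.23,1.14) = (-3.5248,0.8538)
  v3: (1-0.489)·(3.67,-2.89) + 0.489·(1.45,-1.06) = (2.5844,-1.9951)
Shoelace sum Σ(x_i·y_{i+1} − x_{i+1}·y_i):
  i=1: -0.9258·0.8538 − -3.5248·3.7436 = +12.4051 (running +12.4051)
  i=2: -3.5248·-1.9951 − 2.5844·0.8538 = +4.8258 (running +17.2309)
  i=3: 2.5844·3.7436 − -0.9258·-1.9951 = +7.8280 (running +25.0588)
Area = |Σ|/2 = |25.0588|/2 = 12.5294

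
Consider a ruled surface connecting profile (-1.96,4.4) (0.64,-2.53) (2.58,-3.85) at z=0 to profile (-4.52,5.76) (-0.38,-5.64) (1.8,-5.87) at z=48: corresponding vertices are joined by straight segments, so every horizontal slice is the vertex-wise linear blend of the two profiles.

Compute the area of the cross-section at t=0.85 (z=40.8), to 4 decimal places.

Cross-section at t=0.85: each vertex is (1-t)·p0[i] + t·p1[i].
  v1: (1-0.85)·(-1.96,4.4) + 0.85·(-4.52,5.76) = (-4.1360,5.5560)
  v2: (1-0.85)·(0.64,-2.53) + 0.85·(-0.38,-5.64) = (-0.2270,-5.1735)
  v3: (1-0.85)·(2.58,-3.85) + 0.85·(1.8,-5.87) = (1.9170,-5.5670)
Shoelace sum Σ(x_i·y_{i+1} − x_{i+1}·y_i):
  i=1: -4.1360·-5.1735 − -0.2270·5.5560 = +22.6588 (running +22.6588)
  i=2: -0.2270·-5.5670 − 1.9170·-5.1735 = +11.1813 (running +33.8401)
  i=3: 1.9170·5.5560 − -4.1360·-5.5670 = -12.3743 (running +21.4659)
Area = |Σ|/2 = |21.4659|/2 = 10.7329

Area at t=0.85: 10.7329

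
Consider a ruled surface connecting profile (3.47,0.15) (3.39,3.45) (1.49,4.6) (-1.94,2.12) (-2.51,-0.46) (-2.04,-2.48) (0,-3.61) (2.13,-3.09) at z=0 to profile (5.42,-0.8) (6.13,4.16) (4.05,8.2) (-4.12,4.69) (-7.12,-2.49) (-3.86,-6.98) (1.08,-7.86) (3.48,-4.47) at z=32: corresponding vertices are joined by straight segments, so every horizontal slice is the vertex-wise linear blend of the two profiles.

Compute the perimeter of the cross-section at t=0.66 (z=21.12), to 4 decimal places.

Cross-section at t=0.66: each vertex is (1-t)·p0[i] + t·p1[i].
  v1: (1-0.66)·(3.47,0.15) + 0.66·(5.42,-0.8) = (4.7570,-0.4770)
  v2: (1-0.66)·(3.39,3.45) + 0.66·(6.13,4.16) = (5.1984,3.9186)
  v3: (1-0.66)·(1.49,4.6) + 0.66·(4.05,8.2) = (3.1796,6.9760)
  v4: (1-0.66)·(-1.94,2.12) + 0.66·(-4.12,4.69) = (-3.3788,3.8162)
  v5: (1-0.66)·(-2.51,-0.46) + 0.66·(-7.12,-2.49) = (-5.5526,-1.7998)
  v6: (1-0.66)·(-2.04,-2.48) + 0.66·(-3.86,-6.98) = (-3.2412,-5.4500)
  v7: (1-0.66)·(0,-3.61) + 0.66·(1.08,-7.86) = (0.7128,-6.4150)
  v8: (1-0.66)·(2.13,-3.09) + 0.66·(3.48,-4.47) = (3.0210,-4.0008)
Perimeter = Σ |v_{i+1} − v_i|:
  edge 1→2: √(0.4414² + 4.3956²) = 4.4177 (running 4.4177)
  edge 2→3: √(-2.0188² + 3.0574²) = 3.6638 (running 8.0815)
  edge 3→4: √(-6.5584² + -3.1598²) = 7.2799 (running 15.3614)
  edge 4→5: √(-2.1738² + -5.6160²) = 6.0220 (running 21.3834)
  edge 5→6: √(2.3114² + -3.6502²) = 4.3205 (running 25.7039)
  edge 6→7: √(3.9540² + -0.9650²) = 4.0701 (running 29.7739)
  edge 7→8: √(2.3082² + 2.4142²) = 3.3401 (running 33.1140)
  edge 8→1: √(1.7360² + 3.5238²) = 3.9282 (running 37.0422)
Perimeter = 37.0422

Perimeter at t=0.66: 37.0422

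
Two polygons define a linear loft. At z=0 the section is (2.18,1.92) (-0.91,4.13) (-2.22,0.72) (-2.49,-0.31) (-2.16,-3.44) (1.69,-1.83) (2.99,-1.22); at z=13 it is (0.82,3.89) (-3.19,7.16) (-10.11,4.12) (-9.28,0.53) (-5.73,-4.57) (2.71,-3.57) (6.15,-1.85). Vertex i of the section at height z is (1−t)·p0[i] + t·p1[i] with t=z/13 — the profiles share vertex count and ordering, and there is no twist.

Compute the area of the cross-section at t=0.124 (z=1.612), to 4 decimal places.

Area at t=0.124: 33.4334

Cross-section at t=0.124: each vertex is (1-t)·p0[i] + t·p1[i].
  v1: (1-0.124)·(2.18,1.92) + 0.124·(0.82,3.89) = (2.0114,2.1643)
  v2: (1-0.124)·(-0.91,4.13) + 0.124·(-3.19,7.16) = (-1.1927,4.5057)
  v3: (1-0.124)·(-2.22,0.72) + 0.124·(-10.11,4.12) = (-3.1984,1.1416)
  v4: (1-0.124)·(-2.49,-0.31) + 0.124·(-9.28,0.53) = (-3.3320,-0.2058)
  v5: (1-0.124)·(-2.16,-3.44) + 0.124·(-5.73,-4.57) = (-2.6027,-3.5801)
  v6: (1-0.124)·(1.69,-1.83) + 0.124·(2.71,-3.57) = (1.8165,-2.0458)
  v7: (1-0.124)·(2.99,-1.22) + 0.124·(6.15,-1.85) = (3.3818,-1.2981)
Shoelace sum Σ(x_i·y_{i+1} − x_{i+1}·y_i):
  i=1: 2.0114·4.5057 − -1.1927·2.1643 = +11.6440 (running +11.6440)
  i=2: -1.1927·1.1416 − -3.1984·4.5057 = +13.0493 (running +24.6933)
  i=3: -3.1984·-0.2058 − -3.3320·1.1416 = +4.4621 (running +29.1554)
  i=4: -3.3320·-3.5801 − -2.6027·-0.2058 = +11.3931 (running +40.5485)
  i=5: -2.6027·-2.0458 − 1.8165·-3.5801 = +11.8277 (running +52.3762)
  i=6: 1.8165·-1.2981 − 3.3818·-2.0458 = +4.5604 (running +56.9366)
  i=7: 3.3818·2.1643 − 2.0114·-1.2981 = +9.9302 (running +66.8668)
Area = |Σ|/2 = |66.8668|/2 = 33.4334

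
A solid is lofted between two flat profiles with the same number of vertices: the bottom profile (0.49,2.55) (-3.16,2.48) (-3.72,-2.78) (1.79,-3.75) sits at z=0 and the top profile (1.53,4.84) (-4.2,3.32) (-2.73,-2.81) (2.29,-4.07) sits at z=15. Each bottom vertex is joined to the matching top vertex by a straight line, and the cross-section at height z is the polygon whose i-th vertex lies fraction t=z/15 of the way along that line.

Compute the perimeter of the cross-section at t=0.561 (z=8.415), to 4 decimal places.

Cross-section at t=0.561: each vertex is (1-t)·p0[i] + t·p1[i].
  v1: (1-0.561)·(0.49,2.55) + 0.561·(1.53,4.84) = (1.0734,3.8347)
  v2: (1-0.561)·(-3.16,2.48) + 0.561·(-4.2,3.32) = (-3.7434,2.9512)
  v3: (1-0.561)·(-3.72,-2.78) + 0.561·(-2.73,-2.81) = (-3.1646,-2.7968)
  v4: (1-0.561)·(1.79,-3.75) + 0.561·(2.29,-4.07) = (2.0705,-3.9295)
Perimeter = Σ |v_{i+1} − v_i|:
  edge 1→2: √(-4.8169² + -0.8834²) = 4.8972 (running 4.8972)
  edge 2→3: √(0.5788² + -5.7481²) = 5.7771 (running 10.6744)
  edge 3→4: √(5.2351² + -1.1327²) = 5.3562 (running 16.0306)
  edge 4→1: √(-0.9971² + 7.7642²) = 7.8280 (running 23.8586)
Perimeter = 23.8586

Perimeter at t=0.561: 23.8586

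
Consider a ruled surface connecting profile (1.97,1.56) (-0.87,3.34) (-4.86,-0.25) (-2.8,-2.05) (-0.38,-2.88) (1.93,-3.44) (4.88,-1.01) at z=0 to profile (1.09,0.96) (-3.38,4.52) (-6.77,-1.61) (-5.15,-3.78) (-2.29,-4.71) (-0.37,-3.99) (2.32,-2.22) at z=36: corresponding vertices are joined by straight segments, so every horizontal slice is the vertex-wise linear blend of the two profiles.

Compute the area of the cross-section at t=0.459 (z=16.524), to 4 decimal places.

Cross-section at t=0.459: each vertex is (1-t)·p0[i] + t·p1[i].
  v1: (1-0.459)·(1.97,1.56) + 0.459·(1.09,0.96) = (1.5661,1.2846)
  v2: (1-0.459)·(-0.87,3.34) + 0.459·(-3.38,4.52) = (-2.0221,3.8816)
  v3: (1-0.459)·(-4.86,-0.25) + 0.459·(-6.77,-1.61) = (-5.7367,-0.8742)
  v4: (1-0.459)·(-2.8,-2.05) + 0.459·(-5.15,-3.78) = (-3.8786,-2.8441)
  v5: (1-0.459)·(-0.38,-2.88) + 0.459·(-2.29,-4.71) = (-1.2567,-3.7200)
  v6: (1-0.459)·(1.93,-3.44) + 0.459·(-0.37,-3.99) = (0.8743,-3.6925)
  v7: (1-0.459)·(4.88,-1.01) + 0.459·(2.32,-2.22) = (3.7050,-1.5654)
Shoelace sum Σ(x_i·y_{i+1} − x_{i+1}·y_i):
  i=1: 1.5661·3.8816 − -2.0221·1.2846 = +8.6765 (running +8.6765)
  i=2: -2.0221·-0.8742 − -5.7367·3.8816 = +24.0354 (running +32.7119)
  i=3: -5.7367·-2.8441 − -3.8786·-0.8742 = +12.9247 (running +45.6366)
  i=4: -3.8786·-3.7200 − -1.2567·-2.8441 = +10.8543 (running +56.4910)
  i=5: -1.2567·-3.6925 − 0.8743·-3.7200 = +7.8926 (running +64.3836)
  i=6: 0.8743·-1.5654 − 3.7050·-3.6925 = +12.3118 (running +76.6954)
  i=7: 3.7050·1.2846 − 1.5661·-1.5654 = +7.2109 (running +83.9063)
Area = |Σ|/2 = |83.9063|/2 = 41.9531

Area at t=0.459: 41.9531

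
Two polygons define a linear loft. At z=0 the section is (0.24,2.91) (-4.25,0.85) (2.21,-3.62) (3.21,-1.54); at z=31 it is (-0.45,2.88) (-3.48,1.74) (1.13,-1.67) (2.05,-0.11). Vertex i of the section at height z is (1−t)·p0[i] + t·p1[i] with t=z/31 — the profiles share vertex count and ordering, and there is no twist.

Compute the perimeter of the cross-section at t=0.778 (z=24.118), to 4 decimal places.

Perimeter at t=0.778: 15.9530

Cross-section at t=0.778: each vertex is (1-t)·p0[i] + t·p1[i].
  v1: (1-0.778)·(0.24,2.91) + 0.778·(-0.45,2.88) = (-0.2968,2.8867)
  v2: (1-0.778)·(-4.25,0.85) + 0.778·(-3.48,1.74) = (-3.6509,1.5424)
  v3: (1-0.778)·(2.21,-3.62) + 0.778·(1.13,-1.67) = (1.3698,-2.1029)
  v4: (1-0.778)·(3.21,-1.54) + 0.778·(2.05,-0.11) = (2.3075,-0.4275)
Perimeter = Σ |v_{i+1} − v_i|:
  edge 1→2: √(-3.3541² + -1.3442²) = 3.6135 (running 3.6135)
  edge 2→3: √(5.0207² + -3.6453²) = 6.2045 (running 9.8180)
  edge 3→4: √(0.9378² + 1.6754²) = 1.9200 (running 11.7380)
  edge 4→1: √(-2.6043² + 3.3141²) = 4.2150 (running 15.9530)
Perimeter = 15.9530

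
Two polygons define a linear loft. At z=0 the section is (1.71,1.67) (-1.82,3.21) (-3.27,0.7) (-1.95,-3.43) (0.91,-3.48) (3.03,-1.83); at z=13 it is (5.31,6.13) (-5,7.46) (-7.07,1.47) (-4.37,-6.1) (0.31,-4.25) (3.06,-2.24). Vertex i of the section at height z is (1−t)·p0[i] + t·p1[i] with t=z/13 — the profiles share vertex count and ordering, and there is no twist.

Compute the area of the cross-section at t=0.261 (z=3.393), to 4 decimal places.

Area at t=0.261: 45.4826

Cross-section at t=0.261: each vertex is (1-t)·p0[i] + t·p1[i].
  v1: (1-0.261)·(1.71,1.67) + 0.261·(5.31,6.13) = (2.6496,2.8341)
  v2: (1-0.261)·(-1.82,3.21) + 0.261·(-5,7.46) = (-2.6500,4.3193)
  v3: (1-0.261)·(-3.27,0.7) + 0.261·(-7.07,1.47) = (-4.2618,0.9010)
  v4: (1-0.261)·(-1.95,-3.43) + 0.261·(-4.37,-6.1) = (-2.5816,-4.1269)
  v5: (1-0.261)·(0.91,-3.48) + 0.261·(0.31,-4.25) = (0.7534,-3.6810)
  v6: (1-0.261)·(3.03,-1.83) + 0.261·(3.06,-2.24) = (3.0378,-1.9370)
Shoelace sum Σ(x_i·y_{i+1} − x_{i+1}·y_i):
  i=1: 2.6496·4.3193 − -2.6500·2.8341 = +18.9545 (running +18.9545)
  i=2: -2.6500·0.9010 − -4.2618·4.3193 = +16.0202 (running +34.9747)
  i=3: -4.2618·-4.1269 − -2.5816·0.9010 = +19.9139 (running +54.8886)
  i=4: -2.5816·-3.6810 − 0.7534·-4.1269 = +12.6120 (running +67.5006)
  i=5: 0.7534·-1.9370 − 3.0378·-3.6810 = +9.7228 (running +77.2234)
  i=6: 3.0378·2.8341 − 2.6496·-1.9370 = +13.7417 (running +90.9651)
Area = |Σ|/2 = |90.9651|/2 = 45.4826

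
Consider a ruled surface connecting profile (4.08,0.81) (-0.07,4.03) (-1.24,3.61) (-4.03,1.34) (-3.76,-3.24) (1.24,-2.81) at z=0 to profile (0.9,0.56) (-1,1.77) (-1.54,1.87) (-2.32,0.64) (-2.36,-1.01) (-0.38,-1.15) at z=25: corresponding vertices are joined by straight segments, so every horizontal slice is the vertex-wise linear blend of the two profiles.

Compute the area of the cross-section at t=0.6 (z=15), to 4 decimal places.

Area at t=0.6: 16.5667

Cross-section at t=0.6: each vertex is (1-t)·p0[i] + t·p1[i].
  v1: (1-0.6)·(4.08,0.81) + 0.6·(0.9,0.56) = (2.1720,0.6600)
  v2: (1-0.6)·(-0.07,4.03) + 0.6·(-1,1.77) = (-0.6280,2.6740)
  v3: (1-0.6)·(-1.24,3.61) + 0.6·(-1.54,1.87) = (-1.4200,2.5660)
  v4: (1-0.6)·(-4.03,1.34) + 0.6·(-2.32,0.64) = (-3.0040,0.9200)
  v5: (1-0.6)·(-3.76,-3.24) + 0.6·(-2.36,-1.01) = (-2.9200,-1.9020)
  v6: (1-0.6)·(1.24,-2.81) + 0.6·(-0.38,-1.15) = (0.2680,-1.8140)
Shoelace sum Σ(x_i·y_{i+1} − x_{i+1}·y_i):
  i=1: 2.1720·2.6740 − -0.6280·0.6600 = +6.2224 (running +6.2224)
  i=2: -0.6280·2.5660 − -1.4200·2.6740 = +2.1856 (running +8.4080)
  i=3: -1.4200·0.9200 − -3.0040·2.5660 = +6.4019 (running +14.8099)
  i=4: -3.0040·-1.9020 − -2.9200·0.9200 = +8.4000 (running +23.2099)
  i=5: -2.9200·-1.8140 − 0.2680·-1.9020 = +5.8066 (running +29.0165)
  i=6: 0.2680·0.6600 − 2.1720·-1.8140 = +4.1169 (running +33.1334)
Area = |Σ|/2 = |33.1334|/2 = 16.5667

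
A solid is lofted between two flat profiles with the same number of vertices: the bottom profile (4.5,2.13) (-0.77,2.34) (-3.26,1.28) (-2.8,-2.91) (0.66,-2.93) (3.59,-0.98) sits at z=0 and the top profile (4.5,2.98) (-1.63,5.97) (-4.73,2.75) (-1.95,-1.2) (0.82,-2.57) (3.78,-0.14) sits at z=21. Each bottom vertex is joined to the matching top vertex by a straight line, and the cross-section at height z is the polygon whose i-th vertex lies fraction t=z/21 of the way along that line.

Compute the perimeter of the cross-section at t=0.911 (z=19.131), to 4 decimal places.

Cross-section at t=0.911: each vertex is (1-t)·p0[i] + t·p1[i].
  v1: (1-0.911)·(4.5,2.13) + 0.911·(4.5,2.98) = (4.5000,2.9043)
  v2: (1-0.911)·(-0.77,2.34) + 0.911·(-1.63,5.97) = (-1.5535,5.6469)
  v3: (1-0.911)·(-3.26,1.28) + 0.911·(-4.73,2.75) = (-4.5992,2.6192)
  v4: (1-0.911)·(-2.8,-2.91) + 0.911·(-1.95,-1.2) = (-2.0257,-1.3522)
  v5: (1-0.911)·(0.66,-2.93) + 0.911·(0.82,-2.57) = (0.8058,-2.6020)
  v6: (1-0.911)·(3.59,-0.98) + 0.911·(3.78,-0.14) = (3.7631,-0.2148)
Perimeter = Σ |v_{i+1} − v_i|:
  edge 1→2: √(-6.0535² + 2.7426²) = 6.6458 (running 6.6458)
  edge 2→3: √(-3.0457² + -3.0278²) = 4.2946 (running 10.9404)
  edge 3→4: √(2.5735² + -3.9714²) = 4.7323 (running 15.6727)
  edge 4→5: √(2.8314² + -1.2498²) = 3.0950 (running 18.7677)
  edge 5→6: √(2.9573² + 2.3873²) = 3.8006 (running 22.5683)
  edge 6→1: √(0.7369² + 3.1191²) = 3.2050 (running 25.7733)
Perimeter = 25.7733

Perimeter at t=0.911: 25.7733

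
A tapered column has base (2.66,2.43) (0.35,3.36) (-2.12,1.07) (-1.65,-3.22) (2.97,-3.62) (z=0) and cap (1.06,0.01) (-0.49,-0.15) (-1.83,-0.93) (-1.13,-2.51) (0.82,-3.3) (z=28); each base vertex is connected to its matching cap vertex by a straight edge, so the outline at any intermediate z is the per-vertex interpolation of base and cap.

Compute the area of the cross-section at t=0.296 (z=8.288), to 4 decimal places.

Cross-section at t=0.296: each vertex is (1-t)·p0[i] + t·p1[i].
  v1: (1-0.296)·(2.66,2.43) + 0.296·(1.06,0.01) = (2.1864,1.7137)
  v2: (1-0.296)·(0.35,3.36) + 0.296·(-0.49,-0.15) = (0.1014,2.3210)
  v3: (1-0.296)·(-2.12,1.07) + 0.296·(-1.83,-0.93) = (-2.0342,0.4780)
  v4: (1-0.296)·(-1.65,-3.22) + 0.296·(-1.13,-2.51) = (-1.4961,-3.0098)
  v5: (1-0.296)·(2.97,-3.62) + 0.296·(0.82,-3.3) = (2.3336,-3.5253)
Shoelace sum Σ(x_i·y_{i+1} − x_{i+1}·y_i):
  i=1: 2.1864·2.3210 − 0.1014·1.7137 = +4.9010 (running +4.9010)
  i=2: 0.1014·0.4780 − -2.0342·2.3210 = +4.7698 (running +9.6708)
  i=3: -2.0342·-3.0098 − -1.4961·0.4780 = +6.8376 (running +16.5085)
  i=4: -1.4961·-3.5253 − 2.3336·-3.0098 = +12.2979 (running +28.8063)
  i=5: 2.3336·1.7137 − 2.1864·-3.5253 = +11.7067 (running +40.5130)
Area = |Σ|/2 = |40.5130|/2 = 20.2565

Area at t=0.296: 20.2565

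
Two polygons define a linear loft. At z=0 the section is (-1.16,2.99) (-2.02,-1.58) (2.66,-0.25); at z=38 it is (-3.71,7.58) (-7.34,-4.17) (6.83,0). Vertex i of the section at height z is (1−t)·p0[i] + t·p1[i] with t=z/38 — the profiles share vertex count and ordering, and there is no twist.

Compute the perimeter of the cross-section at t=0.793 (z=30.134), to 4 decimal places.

Perimeter at t=0.793: 34.7586

Cross-section at t=0.793: each vertex is (1-t)·p0[i] + t·p1[i].
  v1: (1-0.793)·(-1.16,2.99) + 0.793·(-3.71,7.58) = (-3.1822,6.6299)
  v2: (1-0.793)·(-2.02,-1.58) + 0.793·(-7.34,-4.17) = (-6.2388,-3.6339)
  v3: (1-0.793)·(2.66,-0.25) + 0.793·(6.83,0) = (5.9668,-0.0517)
Perimeter = Σ |v_{i+1} − v_i|:
  edge 1→2: √(-3.0566² + -10.2637²) = 10.7092 (running 10.7092)
  edge 2→3: √(12.2056² + 3.5821²) = 12.7204 (running 23.4296)
  edge 3→1: √(-9.1490² + 6.6816²) = 11.3291 (running 34.7586)
Perimeter = 34.7586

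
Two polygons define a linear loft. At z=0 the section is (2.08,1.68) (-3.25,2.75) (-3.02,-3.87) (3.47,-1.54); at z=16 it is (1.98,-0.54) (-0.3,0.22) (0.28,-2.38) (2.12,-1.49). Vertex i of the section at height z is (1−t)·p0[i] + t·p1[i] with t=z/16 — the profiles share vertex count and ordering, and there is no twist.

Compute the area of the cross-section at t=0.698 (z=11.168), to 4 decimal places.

Area at t=0.698: 8.8980

Cross-section at t=0.698: each vertex is (1-t)·p0[i] + t·p1[i].
  v1: (1-0.698)·(2.08,1.68) + 0.698·(1.98,-0.54) = (2.0102,0.1304)
  v2: (1-0.698)·(-3.25,2.75) + 0.698·(-0.3,0.22) = (-1.1909,0.9841)
  v3: (1-0.698)·(-3.02,-3.87) + 0.698·(0.28,-2.38) = (-0.7166,-2.8300)
  v4: (1-0.698)·(3.47,-1.54) + 0.698·(2.12,-1.49) = (2.5277,-1.5051)
Shoelace sum Σ(x_i·y_{i+1} − x_{i+1}·y_i):
  i=1: 2.0102·0.9841 − -1.1909·0.1304 = +2.1335 (running +2.1335)
  i=2: -1.1909·-2.8300 − -0.7166·0.9841 = +4.0754 (running +6.2089)
  i=3: -0.7166·-1.5051 − 2.5277·-2.8300 = +8.2319 (running +14.4408)
  i=4: 2.5277·0.1304 − 2.0102·-1.5051 = +3.3553 (running +17.7961)
Area = |Σ|/2 = |17.7961|/2 = 8.8980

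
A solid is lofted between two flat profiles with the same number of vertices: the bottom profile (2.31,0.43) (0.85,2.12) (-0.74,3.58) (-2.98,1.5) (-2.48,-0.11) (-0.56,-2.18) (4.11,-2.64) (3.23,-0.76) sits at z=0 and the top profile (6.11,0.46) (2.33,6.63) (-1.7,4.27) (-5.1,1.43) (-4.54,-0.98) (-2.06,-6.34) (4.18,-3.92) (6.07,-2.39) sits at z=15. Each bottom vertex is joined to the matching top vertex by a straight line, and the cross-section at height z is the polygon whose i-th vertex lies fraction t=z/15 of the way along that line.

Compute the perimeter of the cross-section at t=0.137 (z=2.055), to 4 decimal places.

Cross-section at t=0.137: each vertex is (1-t)·p0[i] + t·p1[i].
  v1: (1-0.137)·(2.31,0.43) + 0.137·(6.11,0.46) = (2.8306,0.4341)
  v2: (1-0.137)·(0.85,2.12) + 0.137·(2.33,6.63) = (1.0528,2.7379)
  v3: (1-0.137)·(-0.74,3.58) + 0.137·(-1.7,4.27) = (-0.8715,3.6745)
  v4: (1-0.137)·(-2.98,1.5) + 0.137·(-5.1,1.43) = (-3.2704,1.4904)
  v5: (1-0.137)·(-2.48,-0.11) + 0.137·(-4.54,-0.98) = (-2.7622,-0.2292)
  v6: (1-0.137)·(-0.56,-2.18) + 0.137·(-2.06,-6.34) = (-0.7655,-2.7499)
  v7: (1-0.137)·(4.11,-2.64) + 0.137·(4.18,-3.92) = (4.1196,-2.8154)
  v8: (1-0.137)·(3.23,-0.76) + 0.137·(6.07,-2.39) = (3.6191,-0.9833)
Perimeter = Σ |v_{i+1} − v_i|:
  edge 1→2: √(-1.7778² + 2.3038²) = 2.9100 (running 2.9100)
  edge 2→3: √(-1.9243² + 0.9367²) = 2.1401 (running 5.0501)
  edge 3→4: √(-2.3989² + -2.1841²) = 3.2443 (running 8.2944)
  edge 4→5: √(0.5082² + -1.7196²) = 1.7931 (running 10.0875)
  edge 5→6: √(1.9967² + -2.5207²) = 3.2157 (running 13.3032)
  edge 6→7: √(4.8851² + -0.0654²) = 4.8855 (running 18.1888)
  edge 7→8: √(-0.5005² + 1.8320²) = 1.8992 (running 20.0880)
  edge 8→1: √(-0.7885² + 1.4174²) = 1.6220 (running 21.7099)
Perimeter = 21.7099

Perimeter at t=0.137: 21.7099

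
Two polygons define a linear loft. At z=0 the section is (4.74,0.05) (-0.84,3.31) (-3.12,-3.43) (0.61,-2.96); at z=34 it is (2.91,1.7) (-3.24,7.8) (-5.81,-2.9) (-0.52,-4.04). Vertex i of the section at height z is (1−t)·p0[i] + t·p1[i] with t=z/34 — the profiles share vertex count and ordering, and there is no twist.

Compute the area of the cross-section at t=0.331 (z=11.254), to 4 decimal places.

Area at t=0.331: 36.6427

Cross-section at t=0.331: each vertex is (1-t)·p0[i] + t·p1[i].
  v1: (1-0.331)·(4.74,0.05) + 0.331·(2.91,1.7) = (4.1343,0.5961)
  v2: (1-0.331)·(-0.84,3.31) + 0.331·(-3.24,7.8) = (-1.6344,4.7962)
  v3: (1-0.331)·(-3.12,-3.43) + 0.331·(-5.81,-2.9) = (-4.0104,-3.2546)
  v4: (1-0.331)·(0.61,-2.96) + 0.331·(-0.52,-4.04) = (0.2360,-3.3175)
Shoelace sum Σ(x_i·y_{i+1} − x_{i+1}·y_i):
  i=1: 4.1343·4.7962 − -1.6344·0.5961 = +20.8031 (running +20.8031)
  i=2: -1.6344·-3.2546 − -4.0104·4.7962 = +24.5539 (running +45.3570)
  i=3: -4.0104·-3.3175 − 0.2360·-3.2546 = +14.0724 (running +59.4293)
  i=4: 0.2360·0.5961 − 4.1343·-3.3175 = +13.8560 (running +73.2854)
Area = |Σ|/2 = |73.2854|/2 = 36.6427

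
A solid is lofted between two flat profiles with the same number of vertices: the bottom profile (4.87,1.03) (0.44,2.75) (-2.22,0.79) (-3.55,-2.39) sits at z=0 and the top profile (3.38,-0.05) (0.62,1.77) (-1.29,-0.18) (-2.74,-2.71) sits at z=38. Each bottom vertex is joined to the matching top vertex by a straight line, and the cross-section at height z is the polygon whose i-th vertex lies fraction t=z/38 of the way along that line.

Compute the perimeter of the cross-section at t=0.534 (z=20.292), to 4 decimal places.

Cross-section at t=0.534: each vertex is (1-t)·p0[i] + t·p1[i].
  v1: (1-0.534)·(4.87,1.03) + 0.534·(3.38,-0.05) = (4.0743,0.4533)
  v2: (1-0.534)·(0.44,2.75) + 0.534·(0.62,1.77) = (0.5361,2.2267)
  v3: (1-0.534)·(-2.22,0.79) + 0.534·(-1.29,-0.18) = (-1.7234,0.2720)
  v4: (1-0.534)·(-3.55,-2.39) + 0.534·(-2.74,-2.71) = (-3.1175,-2.5609)
Perimeter = Σ |v_{i+1} − v_i|:
  edge 1→2: √(-3.5382² + 1.7734²) = 3.9578 (running 3.9578)
  edge 2→3: √(-2.2595² + -1.9547²) = 2.9876 (running 6.9454)
  edge 3→4: √(-1.3941² + -2.8329²) = 3.1573 (running 10.1028)
  edge 4→1: √(7.1918² + 3.0142²) = 7.7979 (running 17.9006)
Perimeter = 17.9006

Perimeter at t=0.534: 17.9006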